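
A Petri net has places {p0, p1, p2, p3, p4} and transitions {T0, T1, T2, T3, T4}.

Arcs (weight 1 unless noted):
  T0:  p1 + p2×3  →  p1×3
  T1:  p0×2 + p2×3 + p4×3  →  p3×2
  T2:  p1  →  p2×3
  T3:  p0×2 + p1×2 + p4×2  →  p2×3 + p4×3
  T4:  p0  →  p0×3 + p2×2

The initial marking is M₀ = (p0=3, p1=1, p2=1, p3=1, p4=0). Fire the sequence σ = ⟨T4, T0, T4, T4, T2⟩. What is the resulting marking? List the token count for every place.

(p0=9, p1=2, p2=7, p3=1, p4=0)

step 1: fire T4:  (p0=3, p1=1, p2=1, p3=1, p4=0) → (p0=5, p1=1, p2=3, p3=1, p4=0)
step 2: fire T0:  (p0=5, p1=1, p2=3, p3=1, p4=0) → (p0=5, p1=3, p2=0, p3=1, p4=0)
step 3: fire T4:  (p0=5, p1=3, p2=0, p3=1, p4=0) → (p0=7, p1=3, p2=2, p3=1, p4=0)
step 4: fire T4:  (p0=7, p1=3, p2=2, p3=1, p4=0) → (p0=9, p1=3, p2=4, p3=1, p4=0)
step 5: fire T2:  (p0=9, p1=3, p2=4, p3=1, p4=0) → (p0=9, p1=2, p2=7, p3=1, p4=0)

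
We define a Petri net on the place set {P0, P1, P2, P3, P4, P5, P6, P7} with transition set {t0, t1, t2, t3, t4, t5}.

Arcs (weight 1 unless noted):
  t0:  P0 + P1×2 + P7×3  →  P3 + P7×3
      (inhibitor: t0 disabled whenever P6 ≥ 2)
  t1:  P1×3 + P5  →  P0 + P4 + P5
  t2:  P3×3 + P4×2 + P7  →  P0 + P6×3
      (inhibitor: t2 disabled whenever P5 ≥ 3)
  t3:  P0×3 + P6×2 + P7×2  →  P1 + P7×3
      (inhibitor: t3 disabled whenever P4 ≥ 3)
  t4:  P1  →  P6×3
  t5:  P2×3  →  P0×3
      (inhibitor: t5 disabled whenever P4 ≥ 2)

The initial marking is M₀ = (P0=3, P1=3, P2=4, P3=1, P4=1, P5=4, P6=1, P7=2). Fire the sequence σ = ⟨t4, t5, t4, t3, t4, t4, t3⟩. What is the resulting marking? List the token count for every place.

(P0=0, P1=1, P2=1, P3=1, P4=1, P5=4, P6=9, P7=4)

step 1: fire t4:  (P0=3, P1=3, P2=4, P3=1, P4=1, P5=4, P6=1, P7=2) → (P0=3, P1=2, P2=4, P3=1, P4=1, P5=4, P6=4, P7=2)
step 2: fire t5:  (P0=3, P1=2, P2=4, P3=1, P4=1, P5=4, P6=4, P7=2) → (P0=6, P1=2, P2=1, P3=1, P4=1, P5=4, P6=4, P7=2)
step 3: fire t4:  (P0=6, P1=2, P2=1, P3=1, P4=1, P5=4, P6=4, P7=2) → (P0=6, P1=1, P2=1, P3=1, P4=1, P5=4, P6=7, P7=2)
step 4: fire t3:  (P0=6, P1=1, P2=1, P3=1, P4=1, P5=4, P6=7, P7=2) → (P0=3, P1=2, P2=1, P3=1, P4=1, P5=4, P6=5, P7=3)
step 5: fire t4:  (P0=3, P1=2, P2=1, P3=1, P4=1, P5=4, P6=5, P7=3) → (P0=3, P1=1, P2=1, P3=1, P4=1, P5=4, P6=8, P7=3)
step 6: fire t4:  (P0=3, P1=1, P2=1, P3=1, P4=1, P5=4, P6=8, P7=3) → (P0=3, P1=0, P2=1, P3=1, P4=1, P5=4, P6=11, P7=3)
step 7: fire t3:  (P0=3, P1=0, P2=1, P3=1, P4=1, P5=4, P6=11, P7=3) → (P0=0, P1=1, P2=1, P3=1, P4=1, P5=4, P6=9, P7=4)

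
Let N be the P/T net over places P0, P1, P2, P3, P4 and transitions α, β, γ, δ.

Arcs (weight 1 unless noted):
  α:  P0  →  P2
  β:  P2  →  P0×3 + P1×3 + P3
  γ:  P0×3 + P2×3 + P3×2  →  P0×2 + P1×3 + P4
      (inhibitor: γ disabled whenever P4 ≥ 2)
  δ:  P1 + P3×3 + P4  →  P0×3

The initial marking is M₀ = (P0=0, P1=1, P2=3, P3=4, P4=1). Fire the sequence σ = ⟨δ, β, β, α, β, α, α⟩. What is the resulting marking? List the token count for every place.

step 1: fire δ:  (P0=0, P1=1, P2=3, P3=4, P4=1) → (P0=3, P1=0, P2=3, P3=1, P4=0)
step 2: fire β:  (P0=3, P1=0, P2=3, P3=1, P4=0) → (P0=6, P1=3, P2=2, P3=2, P4=0)
step 3: fire β:  (P0=6, P1=3, P2=2, P3=2, P4=0) → (P0=9, P1=6, P2=1, P3=3, P4=0)
step 4: fire α:  (P0=9, P1=6, P2=1, P3=3, P4=0) → (P0=8, P1=6, P2=2, P3=3, P4=0)
step 5: fire β:  (P0=8, P1=6, P2=2, P3=3, P4=0) → (P0=11, P1=9, P2=1, P3=4, P4=0)
step 6: fire α:  (P0=11, P1=9, P2=1, P3=4, P4=0) → (P0=10, P1=9, P2=2, P3=4, P4=0)
step 7: fire α:  (P0=10, P1=9, P2=2, P3=4, P4=0) → (P0=9, P1=9, P2=3, P3=4, P4=0)

(P0=9, P1=9, P2=3, P3=4, P4=0)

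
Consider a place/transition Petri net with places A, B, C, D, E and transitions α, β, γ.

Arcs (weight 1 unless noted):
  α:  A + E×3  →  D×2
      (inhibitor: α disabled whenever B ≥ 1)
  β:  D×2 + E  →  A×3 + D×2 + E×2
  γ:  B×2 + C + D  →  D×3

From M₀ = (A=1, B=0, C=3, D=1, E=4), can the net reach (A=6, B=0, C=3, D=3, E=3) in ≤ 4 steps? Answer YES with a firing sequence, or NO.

YES — reachable via ⟨α, β, β⟩ (3 firings)

step 1: fire α:  (A=1, B=0, C=3, D=1, E=4) → (A=0, B=0, C=3, D=3, E=1)
step 2: fire β:  (A=0, B=0, C=3, D=3, E=1) → (A=3, B=0, C=3, D=3, E=2)
step 3: fire β:  (A=3, B=0, C=3, D=3, E=2) → (A=6, B=0, C=3, D=3, E=3)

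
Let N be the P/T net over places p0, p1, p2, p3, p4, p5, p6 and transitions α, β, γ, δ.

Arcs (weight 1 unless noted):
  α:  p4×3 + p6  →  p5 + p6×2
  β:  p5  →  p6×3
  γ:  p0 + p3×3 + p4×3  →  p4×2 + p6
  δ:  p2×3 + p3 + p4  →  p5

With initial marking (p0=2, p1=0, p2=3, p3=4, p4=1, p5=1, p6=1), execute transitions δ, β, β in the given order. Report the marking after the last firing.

step 1: fire δ:  (p0=2, p1=0, p2=3, p3=4, p4=1, p5=1, p6=1) → (p0=2, p1=0, p2=0, p3=3, p4=0, p5=2, p6=1)
step 2: fire β:  (p0=2, p1=0, p2=0, p3=3, p4=0, p5=2, p6=1) → (p0=2, p1=0, p2=0, p3=3, p4=0, p5=1, p6=4)
step 3: fire β:  (p0=2, p1=0, p2=0, p3=3, p4=0, p5=1, p6=4) → (p0=2, p1=0, p2=0, p3=3, p4=0, p5=0, p6=7)

(p0=2, p1=0, p2=0, p3=3, p4=0, p5=0, p6=7)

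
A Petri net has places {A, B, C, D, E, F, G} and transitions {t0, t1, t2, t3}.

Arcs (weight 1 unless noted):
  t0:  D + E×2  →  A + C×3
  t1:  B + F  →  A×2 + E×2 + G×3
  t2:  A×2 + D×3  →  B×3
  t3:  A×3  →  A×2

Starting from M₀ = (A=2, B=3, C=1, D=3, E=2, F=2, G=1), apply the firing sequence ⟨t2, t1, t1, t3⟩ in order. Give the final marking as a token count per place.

step 1: fire t2:  (A=2, B=3, C=1, D=3, E=2, F=2, G=1) → (A=0, B=6, C=1, D=0, E=2, F=2, G=1)
step 2: fire t1:  (A=0, B=6, C=1, D=0, E=2, F=2, G=1) → (A=2, B=5, C=1, D=0, E=4, F=1, G=4)
step 3: fire t1:  (A=2, B=5, C=1, D=0, E=4, F=1, G=4) → (A=4, B=4, C=1, D=0, E=6, F=0, G=7)
step 4: fire t3:  (A=4, B=4, C=1, D=0, E=6, F=0, G=7) → (A=3, B=4, C=1, D=0, E=6, F=0, G=7)

(A=3, B=4, C=1, D=0, E=6, F=0, G=7)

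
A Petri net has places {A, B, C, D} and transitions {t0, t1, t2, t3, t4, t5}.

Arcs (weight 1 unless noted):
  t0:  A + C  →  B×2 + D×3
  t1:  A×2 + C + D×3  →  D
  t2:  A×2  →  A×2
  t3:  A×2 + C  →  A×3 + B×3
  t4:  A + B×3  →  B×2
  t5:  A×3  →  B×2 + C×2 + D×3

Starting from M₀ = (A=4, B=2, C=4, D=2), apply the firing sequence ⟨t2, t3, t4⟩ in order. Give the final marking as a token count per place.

(A=4, B=4, C=3, D=2)

step 1: fire t2:  (A=4, B=2, C=4, D=2) → (A=4, B=2, C=4, D=2)
step 2: fire t3:  (A=4, B=2, C=4, D=2) → (A=5, B=5, C=3, D=2)
step 3: fire t4:  (A=5, B=5, C=3, D=2) → (A=4, B=4, C=3, D=2)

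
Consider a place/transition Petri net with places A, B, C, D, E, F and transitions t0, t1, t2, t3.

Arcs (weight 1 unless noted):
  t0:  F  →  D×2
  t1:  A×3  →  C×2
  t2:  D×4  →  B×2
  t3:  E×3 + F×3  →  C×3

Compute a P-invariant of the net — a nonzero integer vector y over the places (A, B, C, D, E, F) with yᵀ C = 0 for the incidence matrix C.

Incidence matrix C (rows=places, cols=transitions):
       t0   t1   t2   t3
    A   0   -3    0    0
    B   0    0    2    0
    C   0    2    0    3
    D   2    0   -4    0
    E   0    0    0   -3
    F  -1    0    0   -3

Candidate y = [2, 0, 3, 0, 3, 0]; check y·C column-wise:
  col t0: 2·0 + 3·0 + 0·2 + 3·0 + 0·-1 = 0
  col t1: 2·-3 + 3·2 + 3·0 = 0
  col t2: 2·0 + 0·2 + 3·0 + 0·-4 + 3·0 = 0
  col t3: 2·0 + 3·3 + 3·-3 + 0·-3 = 0

y = (A:2, B:0, C:3, D:0, E:3, F:0)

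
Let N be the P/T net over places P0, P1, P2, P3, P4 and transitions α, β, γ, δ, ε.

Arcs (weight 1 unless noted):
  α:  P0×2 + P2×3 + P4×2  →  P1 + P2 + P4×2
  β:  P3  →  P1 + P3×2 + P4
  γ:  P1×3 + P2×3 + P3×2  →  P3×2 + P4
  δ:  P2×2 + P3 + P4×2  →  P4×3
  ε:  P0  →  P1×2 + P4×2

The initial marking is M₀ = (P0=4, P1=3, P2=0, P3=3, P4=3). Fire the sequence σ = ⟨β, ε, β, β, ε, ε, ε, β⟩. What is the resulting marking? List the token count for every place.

step 1: fire β:  (P0=4, P1=3, P2=0, P3=3, P4=3) → (P0=4, P1=4, P2=0, P3=4, P4=4)
step 2: fire ε:  (P0=4, P1=4, P2=0, P3=4, P4=4) → (P0=3, P1=6, P2=0, P3=4, P4=6)
step 3: fire β:  (P0=3, P1=6, P2=0, P3=4, P4=6) → (P0=3, P1=7, P2=0, P3=5, P4=7)
step 4: fire β:  (P0=3, P1=7, P2=0, P3=5, P4=7) → (P0=3, P1=8, P2=0, P3=6, P4=8)
step 5: fire ε:  (P0=3, P1=8, P2=0, P3=6, P4=8) → (P0=2, P1=10, P2=0, P3=6, P4=10)
step 6: fire ε:  (P0=2, P1=10, P2=0, P3=6, P4=10) → (P0=1, P1=12, P2=0, P3=6, P4=12)
step 7: fire ε:  (P0=1, P1=12, P2=0, P3=6, P4=12) → (P0=0, P1=14, P2=0, P3=6, P4=14)
step 8: fire β:  (P0=0, P1=14, P2=0, P3=6, P4=14) → (P0=0, P1=15, P2=0, P3=7, P4=15)

(P0=0, P1=15, P2=0, P3=7, P4=15)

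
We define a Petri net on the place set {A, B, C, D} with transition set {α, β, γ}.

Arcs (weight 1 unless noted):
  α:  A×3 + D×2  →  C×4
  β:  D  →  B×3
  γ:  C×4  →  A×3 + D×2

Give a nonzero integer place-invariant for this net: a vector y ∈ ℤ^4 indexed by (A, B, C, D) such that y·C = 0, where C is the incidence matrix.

Incidence matrix C (rows=places, cols=transitions):
        α    β    γ
    A  -3    0    3
    B   0    3    0
    C   4    0   -4
    D  -2   -1    2

Candidate y = [4, 0, 3, 0]; check y·C column-wise:
  col α: 4·-3 + 3·4 + 0·-2 = 0
  col β: 4·0 + 0·3 + 3·0 + 0·-1 = 0
  col γ: 4·3 + 3·-4 + 0·2 = 0

y = (A:4, B:0, C:3, D:0)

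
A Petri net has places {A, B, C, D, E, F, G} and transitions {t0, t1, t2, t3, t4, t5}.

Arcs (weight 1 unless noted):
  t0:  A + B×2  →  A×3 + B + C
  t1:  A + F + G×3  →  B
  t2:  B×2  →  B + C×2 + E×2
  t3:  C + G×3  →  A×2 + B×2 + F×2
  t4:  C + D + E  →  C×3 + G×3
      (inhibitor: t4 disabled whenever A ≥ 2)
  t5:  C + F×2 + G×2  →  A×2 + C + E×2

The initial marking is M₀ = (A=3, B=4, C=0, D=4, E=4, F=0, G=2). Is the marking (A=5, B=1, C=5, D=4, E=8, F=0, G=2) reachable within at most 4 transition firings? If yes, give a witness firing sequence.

step 1: fire t0:  (A=3, B=4, C=0, D=4, E=4, F=0, G=2) → (A=5, B=3, C=1, D=4, E=4, F=0, G=2)
step 2: fire t2:  (A=5, B=3, C=1, D=4, E=4, F=0, G=2) → (A=5, B=2, C=3, D=4, E=6, F=0, G=2)
step 3: fire t2:  (A=5, B=2, C=3, D=4, E=6, F=0, G=2) → (A=5, B=1, C=5, D=4, E=8, F=0, G=2)

YES — reachable via ⟨t0, t2, t2⟩ (3 firings)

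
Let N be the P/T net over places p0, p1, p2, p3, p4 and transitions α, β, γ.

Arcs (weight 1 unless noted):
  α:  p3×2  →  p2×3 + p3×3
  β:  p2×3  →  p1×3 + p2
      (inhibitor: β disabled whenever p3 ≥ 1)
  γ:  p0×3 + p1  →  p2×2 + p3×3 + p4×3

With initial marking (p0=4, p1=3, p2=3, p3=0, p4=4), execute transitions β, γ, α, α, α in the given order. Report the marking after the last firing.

(p0=1, p1=5, p2=12, p3=6, p4=7)

step 1: fire β:  (p0=4, p1=3, p2=3, p3=0, p4=4) → (p0=4, p1=6, p2=1, p3=0, p4=4)
step 2: fire γ:  (p0=4, p1=6, p2=1, p3=0, p4=4) → (p0=1, p1=5, p2=3, p3=3, p4=7)
step 3: fire α:  (p0=1, p1=5, p2=3, p3=3, p4=7) → (p0=1, p1=5, p2=6, p3=4, p4=7)
step 4: fire α:  (p0=1, p1=5, p2=6, p3=4, p4=7) → (p0=1, p1=5, p2=9, p3=5, p4=7)
step 5: fire α:  (p0=1, p1=5, p2=9, p3=5, p4=7) → (p0=1, p1=5, p2=12, p3=6, p4=7)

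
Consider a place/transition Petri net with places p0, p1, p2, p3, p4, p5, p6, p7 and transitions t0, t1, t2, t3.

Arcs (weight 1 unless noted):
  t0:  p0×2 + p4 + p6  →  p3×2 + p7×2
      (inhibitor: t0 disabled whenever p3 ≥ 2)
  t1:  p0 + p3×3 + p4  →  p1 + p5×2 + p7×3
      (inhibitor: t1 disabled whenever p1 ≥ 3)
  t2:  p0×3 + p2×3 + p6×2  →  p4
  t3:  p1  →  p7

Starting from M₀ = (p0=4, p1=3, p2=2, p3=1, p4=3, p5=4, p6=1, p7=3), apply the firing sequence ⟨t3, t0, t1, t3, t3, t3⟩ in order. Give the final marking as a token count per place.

step 1: fire t3:  (p0=4, p1=3, p2=2, p3=1, p4=3, p5=4, p6=1, p7=3) → (p0=4, p1=2, p2=2, p3=1, p4=3, p5=4, p6=1, p7=4)
step 2: fire t0:  (p0=4, p1=2, p2=2, p3=1, p4=3, p5=4, p6=1, p7=4) → (p0=2, p1=2, p2=2, p3=3, p4=2, p5=4, p6=0, p7=6)
step 3: fire t1:  (p0=2, p1=2, p2=2, p3=3, p4=2, p5=4, p6=0, p7=6) → (p0=1, p1=3, p2=2, p3=0, p4=1, p5=6, p6=0, p7=9)
step 4: fire t3:  (p0=1, p1=3, p2=2, p3=0, p4=1, p5=6, p6=0, p7=9) → (p0=1, p1=2, p2=2, p3=0, p4=1, p5=6, p6=0, p7=10)
step 5: fire t3:  (p0=1, p1=2, p2=2, p3=0, p4=1, p5=6, p6=0, p7=10) → (p0=1, p1=1, p2=2, p3=0, p4=1, p5=6, p6=0, p7=11)
step 6: fire t3:  (p0=1, p1=1, p2=2, p3=0, p4=1, p5=6, p6=0, p7=11) → (p0=1, p1=0, p2=2, p3=0, p4=1, p5=6, p6=0, p7=12)

(p0=1, p1=0, p2=2, p3=0, p4=1, p5=6, p6=0, p7=12)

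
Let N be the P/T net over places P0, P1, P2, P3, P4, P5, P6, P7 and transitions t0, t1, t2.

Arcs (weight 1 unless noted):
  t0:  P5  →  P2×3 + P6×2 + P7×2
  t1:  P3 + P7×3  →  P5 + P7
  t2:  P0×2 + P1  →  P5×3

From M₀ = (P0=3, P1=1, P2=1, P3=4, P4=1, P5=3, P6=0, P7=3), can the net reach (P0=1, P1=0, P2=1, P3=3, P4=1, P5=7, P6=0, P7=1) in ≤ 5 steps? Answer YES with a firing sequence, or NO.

step 1: fire t1:  (P0=3, P1=1, P2=1, P3=4, P4=1, P5=3, P6=0, P7=3) → (P0=3, P1=1, P2=1, P3=3, P4=1, P5=4, P6=0, P7=1)
step 2: fire t2:  (P0=3, P1=1, P2=1, P3=3, P4=1, P5=4, P6=0, P7=1) → (P0=1, P1=0, P2=1, P3=3, P4=1, P5=7, P6=0, P7=1)

YES — reachable via ⟨t1, t2⟩ (2 firings)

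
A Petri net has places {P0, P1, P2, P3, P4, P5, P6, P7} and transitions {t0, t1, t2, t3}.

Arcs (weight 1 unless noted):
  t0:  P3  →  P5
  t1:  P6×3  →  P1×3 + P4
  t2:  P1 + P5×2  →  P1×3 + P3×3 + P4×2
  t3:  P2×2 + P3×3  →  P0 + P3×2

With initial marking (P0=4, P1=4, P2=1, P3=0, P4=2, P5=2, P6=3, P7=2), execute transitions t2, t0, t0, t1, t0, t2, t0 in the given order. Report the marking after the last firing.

(P0=4, P1=11, P2=1, P3=2, P4=7, P5=2, P6=0, P7=2)

step 1: fire t2:  (P0=4, P1=4, P2=1, P3=0, P4=2, P5=2, P6=3, P7=2) → (P0=4, P1=6, P2=1, P3=3, P4=4, P5=0, P6=3, P7=2)
step 2: fire t0:  (P0=4, P1=6, P2=1, P3=3, P4=4, P5=0, P6=3, P7=2) → (P0=4, P1=6, P2=1, P3=2, P4=4, P5=1, P6=3, P7=2)
step 3: fire t0:  (P0=4, P1=6, P2=1, P3=2, P4=4, P5=1, P6=3, P7=2) → (P0=4, P1=6, P2=1, P3=1, P4=4, P5=2, P6=3, P7=2)
step 4: fire t1:  (P0=4, P1=6, P2=1, P3=1, P4=4, P5=2, P6=3, P7=2) → (P0=4, P1=9, P2=1, P3=1, P4=5, P5=2, P6=0, P7=2)
step 5: fire t0:  (P0=4, P1=9, P2=1, P3=1, P4=5, P5=2, P6=0, P7=2) → (P0=4, P1=9, P2=1, P3=0, P4=5, P5=3, P6=0, P7=2)
step 6: fire t2:  (P0=4, P1=9, P2=1, P3=0, P4=5, P5=3, P6=0, P7=2) → (P0=4, P1=11, P2=1, P3=3, P4=7, P5=1, P6=0, P7=2)
step 7: fire t0:  (P0=4, P1=11, P2=1, P3=3, P4=7, P5=1, P6=0, P7=2) → (P0=4, P1=11, P2=1, P3=2, P4=7, P5=2, P6=0, P7=2)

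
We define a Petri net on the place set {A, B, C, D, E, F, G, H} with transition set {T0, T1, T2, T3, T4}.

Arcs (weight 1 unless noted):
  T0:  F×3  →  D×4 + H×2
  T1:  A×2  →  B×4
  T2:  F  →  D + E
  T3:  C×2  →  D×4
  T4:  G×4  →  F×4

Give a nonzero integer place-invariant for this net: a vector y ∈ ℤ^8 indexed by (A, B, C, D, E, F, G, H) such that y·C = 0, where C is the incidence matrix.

Incidence matrix C (rows=places, cols=transitions):
       T0   T1   T2   T3   T4
    A   0   -2    0    0    0
    B   0    4    0    0    0
    C   0    0    0   -2    0
    D   4    0    1    4    0
    E   0    0    1    0    0
    F  -3    0   -1    0    4
    G   0    0    0    0   -4
    H   2    0    0    0    0

Candidate y = [2, 1, 0, 0, 0, 0, 0, 0]; check y·C column-wise:
  col T0: 2·0 + 1·0 + 0·4 + 0·-3 + 0·2 = 0
  col T1: 2·-2 + 1·4 = 0
  col T2: 2·0 + 1·0 + 0·1 + 0·1 + 0·-1 = 0
  col T3: 2·0 + 1·0 + 0·-2 + 0·4 = 0
  col T4: 2·0 + 1·0 + 0·4 + 0·-4 = 0

y = (A:2, B:1, C:0, D:0, E:0, F:0, G:0, H:0)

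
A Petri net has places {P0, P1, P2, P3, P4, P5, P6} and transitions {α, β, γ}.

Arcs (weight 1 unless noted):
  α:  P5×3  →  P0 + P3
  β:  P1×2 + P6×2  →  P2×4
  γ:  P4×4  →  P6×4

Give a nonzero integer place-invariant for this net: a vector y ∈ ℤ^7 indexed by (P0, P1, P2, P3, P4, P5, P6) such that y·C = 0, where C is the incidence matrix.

y = (P0:0, P1:2, P2:1, P3:0, P4:0, P5:0, P6:0)

Incidence matrix C (rows=places, cols=transitions):
        α    β    γ
   P0   1    0    0
   P1   0   -2    0
   P2   0    4    0
   P3   1    0    0
   P4   0    0   -4
   P5  -3    0    0
   P6   0   -2    4

Candidate y = [0, 2, 1, 0, 0, 0, 0]; check y·C column-wise:
  col α: 0·1 + 2·0 + 1·0 + 0·1 + 0·-3 = 0
  col β: 2·-2 + 1·4 + 0·-2 = 0
  col γ: 2·0 + 1·0 + 0·-4 + 0·4 = 0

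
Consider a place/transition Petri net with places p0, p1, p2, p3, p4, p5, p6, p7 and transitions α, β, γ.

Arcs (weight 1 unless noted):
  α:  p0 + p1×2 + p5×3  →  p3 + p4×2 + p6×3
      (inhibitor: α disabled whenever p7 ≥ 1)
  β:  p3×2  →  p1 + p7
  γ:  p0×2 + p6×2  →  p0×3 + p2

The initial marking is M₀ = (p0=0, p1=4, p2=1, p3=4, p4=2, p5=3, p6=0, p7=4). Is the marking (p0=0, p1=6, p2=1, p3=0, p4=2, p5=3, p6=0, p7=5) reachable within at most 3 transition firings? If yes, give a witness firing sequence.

NO — not reachable within 3 firings

depth 0: 1 marking
depth 1: 2 markings reached so far
depth 2: 3 markings reached so far
depth 3: 3 markings reached so far
(frontier empty at depth 3; search complete)
target is not among the 3 markings reachable within 3 steps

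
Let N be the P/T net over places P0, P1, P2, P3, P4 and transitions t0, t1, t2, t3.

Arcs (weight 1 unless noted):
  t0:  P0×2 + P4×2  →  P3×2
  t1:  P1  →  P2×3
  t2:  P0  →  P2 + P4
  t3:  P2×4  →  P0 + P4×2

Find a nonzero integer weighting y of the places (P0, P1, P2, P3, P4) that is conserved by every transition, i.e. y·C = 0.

y = (P0:2, P1:3, P2:1, P3:3, P4:1)

Incidence matrix C (rows=places, cols=transitions):
       t0   t1   t2   t3
   P0  -2    0   -1    1
   P1   0   -1    0    0
   P2   0    3    1   -4
   P3   2    0    0    0
   P4  -2    0    1    2

Candidate y = [2, 3, 1, 3, 1]; check y·C column-wise:
  col t0: 2·-2 + 3·0 + 1·0 + 3·2 + 1·-2 = 0
  col t1: 2·0 + 3·-1 + 1·3 + 3·0 + 1·0 = 0
  col t2: 2·-1 + 3·0 + 1·1 + 3·0 + 1·1 = 0
  col t3: 2·1 + 3·0 + 1·-4 + 3·0 + 1·2 = 0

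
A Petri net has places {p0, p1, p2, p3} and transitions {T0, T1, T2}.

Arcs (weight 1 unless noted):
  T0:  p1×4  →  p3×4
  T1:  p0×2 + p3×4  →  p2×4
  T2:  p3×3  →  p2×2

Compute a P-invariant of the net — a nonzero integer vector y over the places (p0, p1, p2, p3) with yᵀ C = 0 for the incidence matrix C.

y = (p0:2, p1:2, p2:3, p3:2)

Incidence matrix C (rows=places, cols=transitions):
       T0   T1   T2
   p0   0   -2    0
   p1  -4    0    0
   p2   0    4    2
   p3   4   -4   -3

Candidate y = [2, 2, 3, 2]; check y·C column-wise:
  col T0: 2·0 + 2·-4 + 3·0 + 2·4 = 0
  col T1: 2·-2 + 2·0 + 3·4 + 2·-4 = 0
  col T2: 2·0 + 2·0 + 3·2 + 2·-3 = 0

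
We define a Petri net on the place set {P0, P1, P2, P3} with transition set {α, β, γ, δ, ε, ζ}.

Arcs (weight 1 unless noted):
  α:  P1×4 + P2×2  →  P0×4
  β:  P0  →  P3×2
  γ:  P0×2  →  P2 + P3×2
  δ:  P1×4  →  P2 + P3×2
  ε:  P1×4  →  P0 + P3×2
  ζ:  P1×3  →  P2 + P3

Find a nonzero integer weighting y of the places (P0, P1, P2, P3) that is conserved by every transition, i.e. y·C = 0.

Incidence matrix C (rows=places, cols=transitions):
        α    β    γ    δ    ε    ζ
   P0   4   -1   -2    0    1    0
   P1  -4    0    0   -4   -4   -3
   P2  -2    0    1    1    0    1
   P3   0    2    2    2    2    1

Candidate y = [2, 1, 2, 1]; check y·C column-wise:
  col α: 2·4 + 1·-4 + 2·-2 + 1·0 = 0
  col β: 2·-1 + 1·0 + 2·0 + 1·2 = 0
  col γ: 2·-2 + 1·0 + 2·1 + 1·2 = 0
  col δ: 2·0 + 1·-4 + 2·1 + 1·2 = 0
  col ε: 2·1 + 1·-4 + 2·0 + 1·2 = 0
  col ζ: 2·0 + 1·-3 + 2·1 + 1·1 = 0

y = (P0:2, P1:1, P2:2, P3:1)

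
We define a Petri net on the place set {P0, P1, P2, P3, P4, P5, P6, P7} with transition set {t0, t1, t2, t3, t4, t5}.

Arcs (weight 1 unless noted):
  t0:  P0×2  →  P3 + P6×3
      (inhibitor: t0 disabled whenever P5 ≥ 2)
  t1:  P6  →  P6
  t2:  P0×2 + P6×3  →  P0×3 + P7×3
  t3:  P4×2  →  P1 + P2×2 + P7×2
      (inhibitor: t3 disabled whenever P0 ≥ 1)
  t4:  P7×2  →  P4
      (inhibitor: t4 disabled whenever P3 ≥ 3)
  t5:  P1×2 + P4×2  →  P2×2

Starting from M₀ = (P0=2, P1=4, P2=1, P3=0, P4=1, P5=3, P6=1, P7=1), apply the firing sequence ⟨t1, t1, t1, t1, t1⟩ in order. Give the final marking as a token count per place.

step 1: fire t1:  (P0=2, P1=4, P2=1, P3=0, P4=1, P5=3, P6=1, P7=1) → (P0=2, P1=4, P2=1, P3=0, P4=1, P5=3, P6=1, P7=1)
step 2: fire t1:  (P0=2, P1=4, P2=1, P3=0, P4=1, P5=3, P6=1, P7=1) → (P0=2, P1=4, P2=1, P3=0, P4=1, P5=3, P6=1, P7=1)
step 3: fire t1:  (P0=2, P1=4, P2=1, P3=0, P4=1, P5=3, P6=1, P7=1) → (P0=2, P1=4, P2=1, P3=0, P4=1, P5=3, P6=1, P7=1)
step 4: fire t1:  (P0=2, P1=4, P2=1, P3=0, P4=1, P5=3, P6=1, P7=1) → (P0=2, P1=4, P2=1, P3=0, P4=1, P5=3, P6=1, P7=1)
step 5: fire t1:  (P0=2, P1=4, P2=1, P3=0, P4=1, P5=3, P6=1, P7=1) → (P0=2, P1=4, P2=1, P3=0, P4=1, P5=3, P6=1, P7=1)

(P0=2, P1=4, P2=1, P3=0, P4=1, P5=3, P6=1, P7=1)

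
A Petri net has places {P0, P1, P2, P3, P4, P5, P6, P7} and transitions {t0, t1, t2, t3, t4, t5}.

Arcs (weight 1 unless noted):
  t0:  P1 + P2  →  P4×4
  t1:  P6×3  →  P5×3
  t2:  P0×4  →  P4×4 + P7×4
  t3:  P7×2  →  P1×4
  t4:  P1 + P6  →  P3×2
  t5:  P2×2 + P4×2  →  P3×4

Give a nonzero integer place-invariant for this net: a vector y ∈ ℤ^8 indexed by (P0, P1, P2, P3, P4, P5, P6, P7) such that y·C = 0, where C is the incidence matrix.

y = (P0:2, P1:0, P2:8, P3:5, P4:2, P5:10, P6:10, P7:0)

Incidence matrix C (rows=places, cols=transitions):
       t0   t1   t2   t3   t4   t5
   P0   0    0   -4    0    0    0
   P1  -1    0    0    4   -1    0
   P2  -1    0    0    0    0   -2
   P3   0    0    0    0    2    4
   P4   4    0    4    0    0   -2
   P5   0    3    0    0    0    0
   P6   0   -3    0    0   -1    0
   P7   0    0    4   -2    0    0

Candidate y = [2, 0, 8, 5, 2, 10, 10, 0]; check y·C column-wise:
  col t0: 2·0 + 0·-1 + 8·-1 + 5·0 + 2·4 + 10·0 + 10·0 = 0
  col t1: 2·0 + 8·0 + 5·0 + 2·0 + 10·3 + 10·-3 = 0
  col t2: 2·-4 + 8·0 + 5·0 + 2·4 + 10·0 + 10·0 + 0·4 = 0
  col t3: 2·0 + 0·4 + 8·0 + 5·0 + 2·0 + 10·0 + 10·0 + 0·-2 = 0
  col t4: 2·0 + 0·-1 + 8·0 + 5·2 + 2·0 + 10·0 + 10·-1 = 0
  col t5: 2·0 + 8·-2 + 5·4 + 2·-2 + 10·0 + 10·0 = 0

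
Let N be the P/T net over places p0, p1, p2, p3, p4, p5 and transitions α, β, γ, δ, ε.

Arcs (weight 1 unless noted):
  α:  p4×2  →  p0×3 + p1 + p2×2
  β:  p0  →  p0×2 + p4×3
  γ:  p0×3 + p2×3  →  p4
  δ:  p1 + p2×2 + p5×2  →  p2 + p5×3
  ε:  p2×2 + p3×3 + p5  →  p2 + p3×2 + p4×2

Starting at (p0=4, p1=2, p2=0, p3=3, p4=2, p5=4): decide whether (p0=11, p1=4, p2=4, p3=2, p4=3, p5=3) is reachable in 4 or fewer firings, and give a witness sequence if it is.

NO — not reachable within 4 firings

depth 0: 1 marking
depth 1: 3 markings reached so far
depth 2: 7 markings reached so far
depth 3: 13 markings reached so far
depth 4: 23 markings reached so far
target is not among the 23 markings reachable within 4 steps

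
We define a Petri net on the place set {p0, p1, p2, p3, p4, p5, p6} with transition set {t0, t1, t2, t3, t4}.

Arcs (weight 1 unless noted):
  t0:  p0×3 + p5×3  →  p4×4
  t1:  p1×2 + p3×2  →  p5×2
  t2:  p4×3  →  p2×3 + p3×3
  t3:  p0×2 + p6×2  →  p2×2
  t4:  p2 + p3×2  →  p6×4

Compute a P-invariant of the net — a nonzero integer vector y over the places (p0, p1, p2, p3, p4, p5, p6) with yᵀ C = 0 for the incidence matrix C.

y = (p0:6, p1:1, p2:6, p3:-3, p4:3, p5:-2, p6:0)

Incidence matrix C (rows=places, cols=transitions):
       t0   t1   t2   t3   t4
   p0  -3    0    0   -2    0
   p1   0   -2    0    0    0
   p2   0    0    3    2   -1
   p3   0   -2    3    0   -2
   p4   4    0   -3    0    0
   p5  -3    2    0    0    0
   p6   0    0    0   -2    4

Candidate y = [6, 1, 6, -3, 3, -2, 0]; check y·C column-wise:
  col t0: 6·-3 + 1·0 + 6·0 + -3·0 + 3·4 + -2·-3 = 0
  col t1: 6·0 + 1·-2 + 6·0 + -3·-2 + 3·0 + -2·2 = 0
  col t2: 6·0 + 1·0 + 6·3 + -3·3 + 3·-3 + -2·0 = 0
  col t3: 6·-2 + 1·0 + 6·2 + -3·0 + 3·0 + -2·0 + 0·-2 = 0
  col t4: 6·0 + 1·0 + 6·-1 + -3·-2 + 3·0 + -2·0 + 0·4 = 0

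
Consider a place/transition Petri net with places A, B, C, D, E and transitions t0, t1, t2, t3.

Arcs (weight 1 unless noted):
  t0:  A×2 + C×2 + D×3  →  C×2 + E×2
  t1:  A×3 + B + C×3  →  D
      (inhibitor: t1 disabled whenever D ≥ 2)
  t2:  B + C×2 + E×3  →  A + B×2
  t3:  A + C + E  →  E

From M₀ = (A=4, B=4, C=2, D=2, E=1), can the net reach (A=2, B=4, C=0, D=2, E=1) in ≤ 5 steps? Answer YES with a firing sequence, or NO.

YES — reachable via ⟨t3, t3⟩ (2 firings)

step 1: fire t3:  (A=4, B=4, C=2, D=2, E=1) → (A=3, B=4, C=1, D=2, E=1)
step 2: fire t3:  (A=3, B=4, C=1, D=2, E=1) → (A=2, B=4, C=0, D=2, E=1)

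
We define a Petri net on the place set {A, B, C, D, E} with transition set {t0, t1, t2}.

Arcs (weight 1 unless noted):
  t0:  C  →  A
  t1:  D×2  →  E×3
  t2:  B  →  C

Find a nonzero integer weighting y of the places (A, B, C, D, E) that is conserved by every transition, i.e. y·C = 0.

y = (A:1, B:1, C:1, D:0, E:0)

Incidence matrix C (rows=places, cols=transitions):
       t0   t1   t2
    A   1    0    0
    B   0    0   -1
    C  -1    0    1
    D   0   -2    0
    E   0    3    0

Candidate y = [1, 1, 1, 0, 0]; check y·C column-wise:
  col t0: 1·1 + 1·0 + 1·-1 = 0
  col t1: 1·0 + 1·0 + 1·0 + 0·-2 + 0·3 = 0
  col t2: 1·0 + 1·-1 + 1·1 = 0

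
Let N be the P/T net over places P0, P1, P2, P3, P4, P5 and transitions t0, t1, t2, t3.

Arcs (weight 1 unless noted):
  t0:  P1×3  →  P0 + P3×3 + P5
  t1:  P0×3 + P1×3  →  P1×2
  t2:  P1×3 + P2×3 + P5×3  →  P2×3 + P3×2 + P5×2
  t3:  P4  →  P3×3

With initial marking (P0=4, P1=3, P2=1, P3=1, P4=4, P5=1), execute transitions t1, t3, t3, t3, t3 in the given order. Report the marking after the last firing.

(P0=1, P1=2, P2=1, P3=13, P4=0, P5=1)

step 1: fire t1:  (P0=4, P1=3, P2=1, P3=1, P4=4, P5=1) → (P0=1, P1=2, P2=1, P3=1, P4=4, P5=1)
step 2: fire t3:  (P0=1, P1=2, P2=1, P3=1, P4=4, P5=1) → (P0=1, P1=2, P2=1, P3=4, P4=3, P5=1)
step 3: fire t3:  (P0=1, P1=2, P2=1, P3=4, P4=3, P5=1) → (P0=1, P1=2, P2=1, P3=7, P4=2, P5=1)
step 4: fire t3:  (P0=1, P1=2, P2=1, P3=7, P4=2, P5=1) → (P0=1, P1=2, P2=1, P3=10, P4=1, P5=1)
step 5: fire t3:  (P0=1, P1=2, P2=1, P3=10, P4=1, P5=1) → (P0=1, P1=2, P2=1, P3=13, P4=0, P5=1)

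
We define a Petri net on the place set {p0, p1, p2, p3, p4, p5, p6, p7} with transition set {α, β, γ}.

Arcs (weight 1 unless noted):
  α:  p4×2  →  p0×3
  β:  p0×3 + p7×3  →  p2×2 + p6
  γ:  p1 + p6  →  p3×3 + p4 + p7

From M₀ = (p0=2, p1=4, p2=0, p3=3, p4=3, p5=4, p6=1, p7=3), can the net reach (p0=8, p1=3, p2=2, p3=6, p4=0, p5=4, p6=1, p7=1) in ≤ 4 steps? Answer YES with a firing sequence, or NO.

NO — not reachable within 4 firings

depth 0: 1 marking
depth 1: 3 markings reached so far
depth 2: 5 markings reached so far
depth 3: 7 markings reached so far
depth 4: 9 markings reached so far
target is not among the 9 markings reachable within 4 steps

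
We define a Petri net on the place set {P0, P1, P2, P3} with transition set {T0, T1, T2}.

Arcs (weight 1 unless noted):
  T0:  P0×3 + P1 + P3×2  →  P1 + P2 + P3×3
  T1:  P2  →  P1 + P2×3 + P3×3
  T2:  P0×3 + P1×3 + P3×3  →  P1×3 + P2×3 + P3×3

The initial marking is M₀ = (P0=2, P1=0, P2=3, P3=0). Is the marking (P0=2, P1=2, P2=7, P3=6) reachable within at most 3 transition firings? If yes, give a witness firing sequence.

step 1: fire T1:  (P0=2, P1=0, P2=3, P3=0) → (P0=2, P1=1, P2=5, P3=3)
step 2: fire T1:  (P0=2, P1=1, P2=5, P3=3) → (P0=2, P1=2, P2=7, P3=6)

YES — reachable via ⟨T1, T1⟩ (2 firings)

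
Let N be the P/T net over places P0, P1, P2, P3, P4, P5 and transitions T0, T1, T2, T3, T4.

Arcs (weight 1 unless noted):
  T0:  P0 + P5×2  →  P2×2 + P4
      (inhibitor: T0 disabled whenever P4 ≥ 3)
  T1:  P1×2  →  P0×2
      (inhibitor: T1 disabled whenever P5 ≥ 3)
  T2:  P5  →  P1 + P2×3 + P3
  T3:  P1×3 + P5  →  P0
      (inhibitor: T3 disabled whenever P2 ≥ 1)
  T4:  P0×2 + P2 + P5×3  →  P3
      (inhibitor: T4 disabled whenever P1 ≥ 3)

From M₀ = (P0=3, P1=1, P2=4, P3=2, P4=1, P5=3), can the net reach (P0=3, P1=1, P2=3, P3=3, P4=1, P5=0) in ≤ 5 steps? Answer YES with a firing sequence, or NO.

NO — not reachable within 5 firings

depth 0: 1 marking
depth 1: 4 markings reached so far
depth 2: 7 markings reached so far
depth 3: 10 markings reached so far
depth 4: 11 markings reached so far
depth 5: 12 markings reached so far
target is not among the 12 markings reachable within 5 steps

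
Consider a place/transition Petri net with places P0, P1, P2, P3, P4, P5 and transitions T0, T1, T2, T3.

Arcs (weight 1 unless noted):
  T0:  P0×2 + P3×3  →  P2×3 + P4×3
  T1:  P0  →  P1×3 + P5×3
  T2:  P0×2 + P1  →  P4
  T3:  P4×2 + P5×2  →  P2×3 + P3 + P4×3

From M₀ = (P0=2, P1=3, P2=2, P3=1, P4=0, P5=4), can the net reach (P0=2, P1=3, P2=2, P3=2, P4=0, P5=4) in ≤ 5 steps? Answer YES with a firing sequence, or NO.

depth 0: 1 marking
depth 1: 3 markings reached so far
depth 2: 4 markings reached so far
depth 3: 4 markings reached so far
(frontier empty at depth 3; search complete)
target is not among the 4 markings reachable within 5 steps

NO — not reachable within 5 firings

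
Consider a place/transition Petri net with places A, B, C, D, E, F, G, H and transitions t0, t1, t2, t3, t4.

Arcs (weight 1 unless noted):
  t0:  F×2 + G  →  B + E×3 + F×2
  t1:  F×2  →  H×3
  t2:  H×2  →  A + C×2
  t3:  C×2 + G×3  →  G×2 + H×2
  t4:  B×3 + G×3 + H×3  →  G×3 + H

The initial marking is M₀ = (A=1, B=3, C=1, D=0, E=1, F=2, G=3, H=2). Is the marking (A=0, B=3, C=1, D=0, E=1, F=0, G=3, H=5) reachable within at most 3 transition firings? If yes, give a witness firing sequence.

NO — not reachable within 3 firings

depth 0: 1 marking
depth 1: 4 markings reached so far
depth 2: 10 markings reached so far
depth 3: 19 markings reached so far
target is not among the 19 markings reachable within 3 steps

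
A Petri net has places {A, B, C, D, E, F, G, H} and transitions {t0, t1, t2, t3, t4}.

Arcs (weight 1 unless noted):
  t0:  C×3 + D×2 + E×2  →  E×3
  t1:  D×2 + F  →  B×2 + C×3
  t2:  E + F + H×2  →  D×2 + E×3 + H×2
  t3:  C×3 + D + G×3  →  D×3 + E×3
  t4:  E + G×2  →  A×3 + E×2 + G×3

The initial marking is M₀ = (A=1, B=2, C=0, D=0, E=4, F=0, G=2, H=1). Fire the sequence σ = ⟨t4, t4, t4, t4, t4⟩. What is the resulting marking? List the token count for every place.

(A=16, B=2, C=0, D=0, E=9, F=0, G=7, H=1)

step 1: fire t4:  (A=1, B=2, C=0, D=0, E=4, F=0, G=2, H=1) → (A=4, B=2, C=0, D=0, E=5, F=0, G=3, H=1)
step 2: fire t4:  (A=4, B=2, C=0, D=0, E=5, F=0, G=3, H=1) → (A=7, B=2, C=0, D=0, E=6, F=0, G=4, H=1)
step 3: fire t4:  (A=7, B=2, C=0, D=0, E=6, F=0, G=4, H=1) → (A=10, B=2, C=0, D=0, E=7, F=0, G=5, H=1)
step 4: fire t4:  (A=10, B=2, C=0, D=0, E=7, F=0, G=5, H=1) → (A=13, B=2, C=0, D=0, E=8, F=0, G=6, H=1)
step 5: fire t4:  (A=13, B=2, C=0, D=0, E=8, F=0, G=6, H=1) → (A=16, B=2, C=0, D=0, E=9, F=0, G=7, H=1)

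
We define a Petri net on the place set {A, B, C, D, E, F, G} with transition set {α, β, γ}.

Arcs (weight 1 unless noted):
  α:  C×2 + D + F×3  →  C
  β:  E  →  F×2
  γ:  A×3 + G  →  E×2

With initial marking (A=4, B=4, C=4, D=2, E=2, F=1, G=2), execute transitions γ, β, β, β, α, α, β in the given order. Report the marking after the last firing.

(A=1, B=4, C=2, D=0, E=0, F=3, G=1)

step 1: fire γ:  (A=4, B=4, C=4, D=2, E=2, F=1, G=2) → (A=1, B=4, C=4, D=2, E=4, F=1, G=1)
step 2: fire β:  (A=1, B=4, C=4, D=2, E=4, F=1, G=1) → (A=1, B=4, C=4, D=2, E=3, F=3, G=1)
step 3: fire β:  (A=1, B=4, C=4, D=2, E=3, F=3, G=1) → (A=1, B=4, C=4, D=2, E=2, F=5, G=1)
step 4: fire β:  (A=1, B=4, C=4, D=2, E=2, F=5, G=1) → (A=1, B=4, C=4, D=2, E=1, F=7, G=1)
step 5: fire α:  (A=1, B=4, C=4, D=2, E=1, F=7, G=1) → (A=1, B=4, C=3, D=1, E=1, F=4, G=1)
step 6: fire α:  (A=1, B=4, C=3, D=1, E=1, F=4, G=1) → (A=1, B=4, C=2, D=0, E=1, F=1, G=1)
step 7: fire β:  (A=1, B=4, C=2, D=0, E=1, F=1, G=1) → (A=1, B=4, C=2, D=0, E=0, F=3, G=1)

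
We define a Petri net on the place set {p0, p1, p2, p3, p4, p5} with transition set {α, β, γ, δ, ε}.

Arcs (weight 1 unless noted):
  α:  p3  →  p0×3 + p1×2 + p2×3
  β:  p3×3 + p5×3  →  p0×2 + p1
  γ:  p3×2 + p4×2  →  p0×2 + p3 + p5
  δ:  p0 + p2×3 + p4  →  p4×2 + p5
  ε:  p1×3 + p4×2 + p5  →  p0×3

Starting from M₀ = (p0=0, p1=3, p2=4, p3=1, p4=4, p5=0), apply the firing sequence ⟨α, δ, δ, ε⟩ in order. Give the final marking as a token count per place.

step 1: fire α:  (p0=0, p1=3, p2=4, p3=1, p4=4, p5=0) → (p0=3, p1=5, p2=7, p3=0, p4=4, p5=0)
step 2: fire δ:  (p0=3, p1=5, p2=7, p3=0, p4=4, p5=0) → (p0=2, p1=5, p2=4, p3=0, p4=5, p5=1)
step 3: fire δ:  (p0=2, p1=5, p2=4, p3=0, p4=5, p5=1) → (p0=1, p1=5, p2=1, p3=0, p4=6, p5=2)
step 4: fire ε:  (p0=1, p1=5, p2=1, p3=0, p4=6, p5=2) → (p0=4, p1=2, p2=1, p3=0, p4=4, p5=1)

(p0=4, p1=2, p2=1, p3=0, p4=4, p5=1)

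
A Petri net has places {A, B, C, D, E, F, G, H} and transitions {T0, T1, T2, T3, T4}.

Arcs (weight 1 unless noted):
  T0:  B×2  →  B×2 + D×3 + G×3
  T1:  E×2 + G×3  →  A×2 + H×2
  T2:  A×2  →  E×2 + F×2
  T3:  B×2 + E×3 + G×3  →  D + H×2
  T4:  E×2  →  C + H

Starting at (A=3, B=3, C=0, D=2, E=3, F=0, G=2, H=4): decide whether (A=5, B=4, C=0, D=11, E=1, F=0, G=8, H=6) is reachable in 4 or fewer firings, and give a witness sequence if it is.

NO — not reachable within 4 firings

depth 0: 1 marking
depth 1: 4 markings reached so far
depth 2: 10 markings reached so far
depth 3: 19 markings reached so far
depth 4: 31 markings reached so far
target is not among the 31 markings reachable within 4 steps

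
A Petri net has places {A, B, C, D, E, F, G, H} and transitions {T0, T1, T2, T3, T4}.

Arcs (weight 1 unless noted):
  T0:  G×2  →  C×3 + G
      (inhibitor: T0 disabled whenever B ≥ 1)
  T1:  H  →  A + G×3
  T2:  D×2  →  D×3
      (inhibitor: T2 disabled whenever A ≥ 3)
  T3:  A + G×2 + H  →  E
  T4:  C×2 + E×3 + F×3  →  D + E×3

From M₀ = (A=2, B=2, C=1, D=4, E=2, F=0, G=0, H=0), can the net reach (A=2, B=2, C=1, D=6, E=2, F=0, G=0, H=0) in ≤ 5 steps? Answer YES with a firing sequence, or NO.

step 1: fire T2:  (A=2, B=2, C=1, D=4, E=2, F=0, G=0, H=0) → (A=2, B=2, C=1, D=5, E=2, F=0, G=0, H=0)
step 2: fire T2:  (A=2, B=2, C=1, D=5, E=2, F=0, G=0, H=0) → (A=2, B=2, C=1, D=6, E=2, F=0, G=0, H=0)

YES — reachable via ⟨T2, T2⟩ (2 firings)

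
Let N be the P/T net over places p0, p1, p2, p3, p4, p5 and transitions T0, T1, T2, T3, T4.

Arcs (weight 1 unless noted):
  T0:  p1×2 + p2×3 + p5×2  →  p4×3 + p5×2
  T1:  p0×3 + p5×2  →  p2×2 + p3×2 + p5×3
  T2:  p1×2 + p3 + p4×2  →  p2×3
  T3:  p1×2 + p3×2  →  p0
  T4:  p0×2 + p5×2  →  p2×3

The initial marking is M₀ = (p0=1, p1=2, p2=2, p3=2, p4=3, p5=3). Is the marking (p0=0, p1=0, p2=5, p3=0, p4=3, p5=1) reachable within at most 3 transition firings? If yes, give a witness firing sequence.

YES — reachable via ⟨T3, T4⟩ (2 firings)

step 1: fire T3:  (p0=1, p1=2, p2=2, p3=2, p4=3, p5=3) → (p0=2, p1=0, p2=2, p3=0, p4=3, p5=3)
step 2: fire T4:  (p0=2, p1=0, p2=2, p3=0, p4=3, p5=3) → (p0=0, p1=0, p2=5, p3=0, p4=3, p5=1)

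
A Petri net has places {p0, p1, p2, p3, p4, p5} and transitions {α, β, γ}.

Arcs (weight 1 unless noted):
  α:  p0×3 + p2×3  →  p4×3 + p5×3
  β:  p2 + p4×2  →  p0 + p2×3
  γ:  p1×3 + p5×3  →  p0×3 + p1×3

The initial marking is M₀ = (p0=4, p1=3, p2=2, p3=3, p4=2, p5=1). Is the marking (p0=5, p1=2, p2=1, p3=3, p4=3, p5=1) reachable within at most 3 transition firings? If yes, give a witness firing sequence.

depth 0: 1 marking
depth 1: 2 markings reached so far
depth 2: 3 markings reached so far
depth 3: 5 markings reached so far
target is not among the 5 markings reachable within 3 steps

NO — not reachable within 3 firings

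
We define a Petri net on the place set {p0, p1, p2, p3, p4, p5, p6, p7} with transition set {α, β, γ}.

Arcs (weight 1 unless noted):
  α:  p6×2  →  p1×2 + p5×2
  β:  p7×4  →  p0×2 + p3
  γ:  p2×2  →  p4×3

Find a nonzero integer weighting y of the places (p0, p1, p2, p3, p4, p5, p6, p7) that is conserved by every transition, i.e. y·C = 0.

y = (p0:1, p1:0, p2:0, p3:-2, p4:0, p5:0, p6:0, p7:0)

Incidence matrix C (rows=places, cols=transitions):
        α    β    γ
   p0   0    2    0
   p1   2    0    0
   p2   0    0   -2
   p3   0    1    0
   p4   0    0    3
   p5   2    0    0
   p6  -2    0    0
   p7   0   -4    0

Candidate y = [1, 0, 0, -2, 0, 0, 0, 0]; check y·C column-wise:
  col α: 1·0 + 0·2 + -2·0 + 0·2 + 0·-2 = 0
  col β: 1·2 + -2·1 + 0·-4 = 0
  col γ: 1·0 + 0·-2 + -2·0 + 0·3 = 0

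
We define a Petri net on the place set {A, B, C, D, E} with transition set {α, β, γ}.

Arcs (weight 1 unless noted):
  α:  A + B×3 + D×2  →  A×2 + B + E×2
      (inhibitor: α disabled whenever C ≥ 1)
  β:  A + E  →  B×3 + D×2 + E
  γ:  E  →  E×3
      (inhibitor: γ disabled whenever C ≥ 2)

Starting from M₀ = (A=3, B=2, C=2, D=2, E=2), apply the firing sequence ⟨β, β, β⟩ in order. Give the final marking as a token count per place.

(A=0, B=11, C=2, D=8, E=2)

step 1: fire β:  (A=3, B=2, C=2, D=2, E=2) → (A=2, B=5, C=2, D=4, E=2)
step 2: fire β:  (A=2, B=5, C=2, D=4, E=2) → (A=1, B=8, C=2, D=6, E=2)
step 3: fire β:  (A=1, B=8, C=2, D=6, E=2) → (A=0, B=11, C=2, D=8, E=2)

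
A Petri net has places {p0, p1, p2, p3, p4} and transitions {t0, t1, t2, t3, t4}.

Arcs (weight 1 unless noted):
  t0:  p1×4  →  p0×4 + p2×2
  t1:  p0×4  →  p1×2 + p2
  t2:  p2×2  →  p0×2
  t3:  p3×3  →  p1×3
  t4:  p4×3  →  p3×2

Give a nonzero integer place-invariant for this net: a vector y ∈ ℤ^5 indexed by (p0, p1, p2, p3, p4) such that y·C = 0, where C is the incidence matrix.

Incidence matrix C (rows=places, cols=transitions):
       t0   t1   t2   t3   t4
   p0   4   -4    2    0    0
   p1  -4    2    0    3    0
   p2   2    1   -2    0    0
   p3   0    0    0   -3    2
   p4   0    0    0    0   -3

Candidate y = [2, 3, 2, 3, 2]; check y·C column-wise:
  col t0: 2·4 + 3·-4 + 2·2 + 3·0 + 2·0 = 0
  col t1: 2·-4 + 3·2 + 2·1 + 3·0 + 2·0 = 0
  col t2: 2·2 + 3·0 + 2·-2 + 3·0 + 2·0 = 0
  col t3: 2·0 + 3·3 + 2·0 + 3·-3 + 2·0 = 0
  col t4: 2·0 + 3·0 + 2·0 + 3·2 + 2·-3 = 0

y = (p0:2, p1:3, p2:2, p3:3, p4:2)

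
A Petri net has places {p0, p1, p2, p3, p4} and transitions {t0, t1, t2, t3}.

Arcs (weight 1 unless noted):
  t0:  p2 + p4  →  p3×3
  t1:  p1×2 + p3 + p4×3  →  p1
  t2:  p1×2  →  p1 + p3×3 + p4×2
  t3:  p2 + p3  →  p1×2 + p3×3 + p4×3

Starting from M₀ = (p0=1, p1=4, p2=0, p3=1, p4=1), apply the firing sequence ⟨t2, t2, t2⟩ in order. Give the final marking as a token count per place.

(p0=1, p1=1, p2=0, p3=10, p4=7)

step 1: fire t2:  (p0=1, p1=4, p2=0, p3=1, p4=1) → (p0=1, p1=3, p2=0, p3=4, p4=3)
step 2: fire t2:  (p0=1, p1=3, p2=0, p3=4, p4=3) → (p0=1, p1=2, p2=0, p3=7, p4=5)
step 3: fire t2:  (p0=1, p1=2, p2=0, p3=7, p4=5) → (p0=1, p1=1, p2=0, p3=10, p4=7)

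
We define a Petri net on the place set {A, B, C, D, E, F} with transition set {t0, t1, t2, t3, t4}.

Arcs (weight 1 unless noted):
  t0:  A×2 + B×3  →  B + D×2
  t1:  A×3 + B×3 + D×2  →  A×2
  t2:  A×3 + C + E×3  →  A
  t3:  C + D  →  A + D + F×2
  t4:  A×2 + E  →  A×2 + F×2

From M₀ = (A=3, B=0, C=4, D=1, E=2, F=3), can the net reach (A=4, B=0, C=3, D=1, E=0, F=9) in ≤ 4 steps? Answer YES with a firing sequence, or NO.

step 1: fire t3:  (A=3, B=0, C=4, D=1, E=2, F=3) → (A=4, B=0, C=3, D=1, E=2, F=5)
step 2: fire t4:  (A=4, B=0, C=3, D=1, E=2, F=5) → (A=4, B=0, C=3, D=1, E=1, F=7)
step 3: fire t4:  (A=4, B=0, C=3, D=1, E=1, F=7) → (A=4, B=0, C=3, D=1, E=0, F=9)

YES — reachable via ⟨t3, t4, t4⟩ (3 firings)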